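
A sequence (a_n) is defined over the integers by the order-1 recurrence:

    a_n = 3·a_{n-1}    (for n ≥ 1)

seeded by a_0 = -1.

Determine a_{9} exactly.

-19683

a_1 = 3·-1 = -3
a_2 = 3·-3 = -9
a_3 = 3·-9 = -27
a_4 = 3·-27 = -81
a_5 = 3·-81 = -243
a_6 = 3·-243 = -729
a_7 = 3·-729 = -2187
a_8 = 3·-2187 = -6561
a_9 = 3·-6561 = -19683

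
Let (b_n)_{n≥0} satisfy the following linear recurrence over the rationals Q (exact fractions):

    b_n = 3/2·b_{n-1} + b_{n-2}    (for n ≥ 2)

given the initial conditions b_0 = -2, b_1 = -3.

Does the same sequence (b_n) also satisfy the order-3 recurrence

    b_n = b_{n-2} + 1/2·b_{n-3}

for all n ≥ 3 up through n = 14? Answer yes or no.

Terms b_0..b_14: -2, -3, -13/2, -51/4, -205/8, -819/16, -3277/32, -13107/64, -52429/128, -209715/256, -838861/512, -3355443/1024, -13421773/2048, -53687091/4096, -214748365/8192
n=3: candidate gives -4, actual b_3 = -51/4 ✗

no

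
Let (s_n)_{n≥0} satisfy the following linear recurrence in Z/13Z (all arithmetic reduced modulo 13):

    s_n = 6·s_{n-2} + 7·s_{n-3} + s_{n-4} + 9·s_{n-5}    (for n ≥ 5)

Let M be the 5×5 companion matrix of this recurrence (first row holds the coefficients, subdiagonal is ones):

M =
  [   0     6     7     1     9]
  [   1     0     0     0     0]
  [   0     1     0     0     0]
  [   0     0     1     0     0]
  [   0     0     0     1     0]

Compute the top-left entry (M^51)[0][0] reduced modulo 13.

1

(M^51)[0][0] is the top entry after applying M 51 times to the unit state (1, 0, 0, 0, 0). Equivalently it is h_{55} for the auxiliary sequence (h_n) obeying the same recurrence with h_4 = 1 and h_i = 0 for 0 ≤ i < 4:
h_5 = 0·1 + 6·0 + 7·0 + 1·0 + 9·0 = 0
h_6 = 0·0 + 6·1 + 7·0 + 1·0 + 9·0 = 6
h_7 = 0·6 + 6·0 + 7·1 + 1·0 + 9·0 = 7
h_8 = 0·7 + 6·6 + 7·0 + 1·1 + 9·0 = 11
h_9 = 0·11 + 6·7 + 7·6 + 1·0 + 9·1 = 2
h_10 = 0·2 + 6·11 + 7·7 + 1·6 + 9·0 = 4
h_11 = 0·4 + 6·2 + 7·11 + 1·7 + 9·6 = 7
h_12 = 0·7 + 6·4 + 7·2 + 1·11 + 9·7 = 8
h_13 = 0·8 + 6·7 + 7·4 + 1·2 + 9·11 = 2
h_14 = 0·2 + 6·8 + 7·7 + 1·4 + 9·2 = 2
h_15 = 0·2 + 6·2 + 7·8 + 1·7 + 9·4 = 7
h_16 = 0·7 + 6·2 + 7·2 + 1·8 + 9·7 = 6
h_17 = 0·6 + 6·7 + 7·2 + 1·2 + 9·8 = 0
h_18 = 0·0 + 6·6 + 7·7 + 1·2 + 9·2 = 1
h_19 = 0·1 + 6·0 + 7·6 + 1·7 + 9·2 = 2
h_20 = 0·2 + 6·1 + 7·0 + 1·6 + 9·7 = 10
h_21 = 0·10 + 6·2 + 7·1 + 1·0 + 9·6 = 8
h_22 = 0·8 + 6·10 + 7·2 + 1·1 + 9·0 = 10
h_23 = 0·10 + 6·8 + 7·10 + 1·2 + 9·1 = 12
h_24 = 0·12 + 6·10 + 7·8 + 1·10 + 9·2 = 1
h_25 = 0·1 + 6·12 + 7·10 + 1·8 + 9·10 = 6
h_26 = 0·6 + 6·1 + 7·12 + 1·10 + 9·8 = 3
h_27 = 0·3 + 6·6 + 7·1 + 1·12 + 9·10 = 2
h_28 = 0·2 + 6·3 + 7·6 + 1·1 + 9·12 = 0
h_29 = 0·0 + 6·2 + 7·3 + 1·6 + 9·1 = 9
h_30 = 0·9 + 6·0 + 7·2 + 1·3 + 9·6 = 6
h_31 = 0·6 + 6·9 + 7·0 + 1·2 + 9·3 = 5
h_32 = 0·5 + 6·6 + 7·9 + 1·0 + 9·2 = 0
h_33 = 0·0 + 6·5 + 7·6 + 1·9 + 9·0 = 3
h_34 = 0·3 + 6·0 + 7·5 + 1·6 + 9·9 = 5
h_35 = 0·5 + 6·3 + 7·0 + 1·5 + 9·6 = 12
h_36 = 0·12 + 6·5 + 7·3 + 1·0 + 9·5 = 5
h_37 = 0·5 + 6·12 + 7·5 + 1·3 + 9·0 = 6
h_38 = 0·6 + 6·5 + 7·12 + 1·5 + 9·3 = 3
h_39 = 0·3 + 6·6 + 7·5 + 1·12 + 9·5 = 11
h_40 = 0·11 + 6·3 + 7·6 + 1·5 + 9·12 = 4
h_41 = 0·4 + 6·11 + 7·3 + 1·6 + 9·5 = 8
h_42 = 0·8 + 6·4 + 7·11 + 1·3 + 9·6 = 2
h_43 = 0·2 + 6·8 + 7·4 + 1·11 + 9·3 = 10
h_44 = 0·10 + 6·2 + 7·8 + 1·4 + 9·11 = 2
h_45 = 0·2 + 6·10 + 7·2 + 1·8 + 9·4 = 1
h_46 = 0·1 + 6·2 + 7·10 + 1·2 + 9·8 = 0
h_47 = 0·0 + 6·1 + 7·2 + 1·10 + 9·2 = 9
h_48 = 0·9 + 6·0 + 7·1 + 1·2 + 9·10 = 8
h_49 = 0·8 + 6·9 + 7·0 + 1·1 + 9·2 = 8
h_50 = 0·8 + 6·8 + 7·9 + 1·0 + 9·1 = 3
h_51 = 0·3 + 6·8 + 7·8 + 1·9 + 9·0 = 9
h_52 = 0·9 + 6·3 + 7·8 + 1·8 + 9·9 = 7
h_53 = 0·7 + 6·9 + 7·3 + 1·8 + 9·8 = 12
h_54 = 0·12 + 6·7 + 7·9 + 1·3 + 9·8 = 11
h_55 = 0·11 + 6·12 + 7·7 + 1·9 + 9·3 = 1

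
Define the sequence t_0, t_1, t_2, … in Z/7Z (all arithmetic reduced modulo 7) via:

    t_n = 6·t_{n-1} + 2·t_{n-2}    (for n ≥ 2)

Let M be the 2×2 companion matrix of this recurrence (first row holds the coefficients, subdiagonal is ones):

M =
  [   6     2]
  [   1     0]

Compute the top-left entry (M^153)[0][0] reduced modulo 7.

(M^153)[0][0] is the top entry after applying M 153 times to the unit state (1, 0). Equivalently it is h_{154} for the auxiliary sequence (h_n) obeying the same recurrence with h_1 = 1 and h_i = 0 for 0 ≤ i < 1:
h_2 = 6·1 + 2·0 = 6
h_3 = 6·6 + 2·1 = 3
h_4 = 6·3 + 2·6 = 2
h_5 = 6·2 + 2·3 = 4
h_6 = 6·4 + 2·2 = 0
h_7 = 6·0 + 2·4 = 1
(h_6, h_7) = (0, 1) = (h_0, h_1), so the sequence has period 6.
154 ≡ 4 (mod 6), hence h_154 = h_4 = 2.

2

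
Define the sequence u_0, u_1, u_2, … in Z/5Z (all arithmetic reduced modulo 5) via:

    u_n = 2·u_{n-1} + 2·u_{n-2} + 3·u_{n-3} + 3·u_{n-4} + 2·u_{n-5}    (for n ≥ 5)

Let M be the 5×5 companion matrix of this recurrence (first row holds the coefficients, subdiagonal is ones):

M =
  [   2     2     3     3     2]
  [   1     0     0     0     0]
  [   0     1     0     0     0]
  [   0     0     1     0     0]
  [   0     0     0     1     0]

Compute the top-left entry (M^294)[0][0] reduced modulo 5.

2

(M^294)[0][0] is the top entry after applying M 294 times to the unit state (1, 0, 0, 0, 0). Equivalently it is h_{298} for the auxiliary sequence (h_n) obeying the same recurrence with h_4 = 1 and h_i = 0 for 0 ≤ i < 4:
h_5 = 2·1 + 2·0 + 3·0 + 3·0 + 2·0 = 2
h_6 = 2·2 + 2·1 + 3·0 + 3·0 + 2·0 = 1
h_7 = 2·1 + 2·2 + 3·1 + 3·0 + 2·0 = 4
h_8 = 2·4 + 2·1 + 3·2 + 3·1 + 2·0 = 4
h_9 = 2·4 + 2·4 + 3·1 + 3·2 + 2·1 = 2
h_10 = 2·2 + 2·4 + 3·4 + 3·1 + 2·2 = 1
Continuing the recurrence:
  h_11 = 2;  h_12 = 2;  h_13 = 0;  h_14 = 2;  h_15 = 3;  h_16 = 0
  h_17 = 1;  h_18 = 2;  h_19 = 4;  h_20 = 1;  h_21 = 4;  h_22 = 0
  h_23 = 2;  h_24 = 2;  h_25 = 2;  h_26 = 2;  h_27 = 0;  h_28 = 0
  h_29 = 1;  h_30 = 2;  h_31 = 0;  h_32 = 2;  h_33 = 3;  h_34 = 3
  h_35 = 2;  h_36 = 0;  h_37 = 1;  h_38 = 3;  h_39 = 0;  h_40 = 3
  h_41 = 3;  h_42 = 3;  h_43 = 2;  h_44 = 3;  h_45 = 4;  h_46 = 0
  h_47 = 4;  h_48 = 3;  h_49 = 2;  h_50 = 0;  h_51 = 0;  h_52 = 3
  h_53 = 3;  h_54 = 1;  h_55 = 2;  h_56 = 4;  h_57 = 0;  h_58 = 3
  h_59 = 1;  h_60 = 4;  h_61 = 2;  h_62 = 4;  h_63 = 3;  h_64 = 4
  h_65 = 0;  h_66 = 3;  h_67 = 0;  h_68 = 4;  h_69 = 0;  h_70 = 2
  h_71 = 2;  h_72 = 0;  h_73 = 3;  h_74 = 3;  h_75 = 2;  h_76 = 3
  h_77 = 3;  h_78 = 3;  h_79 = 3;  h_80 = 4;  h_81 = 3;  h_82 = 3
  h_83 = 4;  h_84 = 1;  h_85 = 1;  h_86 = 1;  h_87 = 0;  h_88 = 1
  h_89 = 0;  h_90 = 2;  h_91 = 4;  h_92 = 0;  h_93 = 1;  h_94 = 0
  h_95 = 3;  h_96 = 2;  h_97 = 3;  h_98 = 1;  h_99 = 3;  h_100 = 4
  h_101 = 0;  h_102 = 1;  h_103 = 0;  h_104 = 0;  h_105 = 1;  h_106 = 0
  h_107 = 4;  h_108 = 1;  h_109 = 3;  h_110 = 2;  h_111 = 0;  h_112 = 4
  h_113 = 0;  h_114 = 0;  h_115 = 1;  h_116 = 4;  h_117 = 3;  h_118 = 2
  h_119 = 0;  h_120 = 2;  h_121 = 2;  h_122 = 0;  h_123 = 4;  h_124 = 0
  h_125 = 3;  h_126 = 2;  h_127 = 2;  h_128 = 0;  h_129 = 4;  h_130 = 1
  h_131 = 0;  h_132 = 3;  h_133 = 1;  h_134 = 4;  h_135 = 1;  h_136 = 2
  h_137 = 2;  h_138 = 0;  h_139 = 1;  h_140 = 1;  h_141 = 4;  h_142 = 2
  h_143 = 3;  h_144 = 2;  h_145 = 0;  h_146 = 2;  h_147 = 3;  h_148 = 2
  h_149 = 0;  h_150 = 4;  h_151 = 2;  h_152 = 4;  h_153 = 3;  h_154 = 2
  h_155 = 1;  h_156 = 1;  h_157 = 2;  h_158 = 1;  h_159 = 1;  h_160 = 0
  h_161 = 3;  h_162 = 1;  h_163 = 3;  h_164 = 4;  h_165 = 1;  h_166 = 3
  h_167 = 1;  h_168 = 4;  h_169 = 0;  h_170 = 2;  h_171 = 0;  h_172 = 3
  h_173 = 0;  h_174 = 2;  h_175 = 2;  h_176 = 2;  h_177 = 0;  h_178 = 1
  h_179 = 3;  h_180 = 3;  h_181 = 4;  h_182 = 1;  h_183 = 0;  h_184 = 4
  h_185 = 4;  h_186 = 2;  h_187 = 1;  h_188 = 0;  h_189 = 3;  h_190 = 3
  h_191 = 4;  h_192 = 0;  h_193 = 1;  h_194 = 4;  h_195 = 3;  h_196 = 0
  h_197 = 1;  h_198 = 0;  h_199 = 4;  h_200 = 2;  h_201 = 0;  h_202 = 3
  h_203 = 4;  h_204 = 3;  h_205 = 2;  h_206 = 1;  h_207 = 3;  h_208 = 1
  h_209 = 3;  h_210 = 4;  h_211 = 3;  h_212 = 2;  h_213 = 3;  h_214 = 2
  h_215 = 3;  h_216 = 1;  h_217 = 2;  h_218 = 2;  h_219 = 4;  h_220 = 2
  h_221 = 1;  h_222 = 3;  h_223 = 0;  h_224 = 3;  h_225 = 2;  h_226 = 1
  h_227 = 1;  h_228 = 4;  h_229 = 0;  h_230 = 3;  h_231 = 3;  h_232 = 1
  h_233 = 0;  h_234 = 0;  h_235 = 3;  h_236 = 0;  h_237 = 3;  h_238 = 0
  h_239 = 0;  h_240 = 0;  h_241 = 4;  h_242 = 4;  h_243 = 1;  h_244 = 2
  h_245 = 0;  h_246 = 2;  h_247 = 1;  h_248 = 4;  h_249 = 0;  h_250 = 2
  h_251 = 3;  h_252 = 4;  h_253 = 3;  h_254 = 4;  h_255 = 4;  h_256 = 3
  h_257 = 3;  h_258 = 2;  h_259 = 4;  h_260 = 3;  h_261 = 0;  h_262 = 0
  h_263 = 0;  h_264 = 2;  h_265 = 0;  h_266 = 4;  h_267 = 4;  h_268 = 2
  h_269 = 3;  h_270 = 4;  h_271 = 0;  h_272 = 1;  h_273 = 2;  h_274 = 4
  h_275 = 3;  h_276 = 3;  h_277 = 2;  h_278 = 0;  h_279 = 0;  h_280 = 1
  h_281 = 4;  h_282 = 4;  h_283 = 4;  h_284 = 1;  h_285 = 1;  h_286 = 1
  h_287 = 2;  h_288 = 0;  h_289 = 2;  h_290 = 0;  h_291 = 2;  h_292 = 4
  h_293 = 3;  h_294 = 4;  h_295 = 2;  h_296 = 2
h_297 = 2·2 + 2·2 + 3·4 + 3·3 + 2·4 = 2
h_298 = 2·2 + 2·2 + 3·2 + 3·4 + 2·3 = 2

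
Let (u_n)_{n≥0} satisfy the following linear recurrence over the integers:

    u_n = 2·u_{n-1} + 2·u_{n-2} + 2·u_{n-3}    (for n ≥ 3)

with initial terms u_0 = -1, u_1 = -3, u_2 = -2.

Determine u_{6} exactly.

u_3 = 2·-2 + 2·-3 + 2·-1 = -12
u_4 = 2·-12 + 2·-2 + 2·-3 = -34
u_5 = 2·-34 + 2·-12 + 2·-2 = -96
u_6 = 2·-96 + 2·-34 + 2·-12 = -284

-284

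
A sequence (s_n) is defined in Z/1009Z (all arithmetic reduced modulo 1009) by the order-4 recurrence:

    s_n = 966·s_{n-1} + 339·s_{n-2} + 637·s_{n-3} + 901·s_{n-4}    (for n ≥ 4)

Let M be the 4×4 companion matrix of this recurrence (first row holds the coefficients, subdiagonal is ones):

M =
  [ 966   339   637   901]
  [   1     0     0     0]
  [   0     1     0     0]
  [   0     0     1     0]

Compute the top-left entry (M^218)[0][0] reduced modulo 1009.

(M^218)[0][0] is the top entry after applying M 218 times to the unit state (1, 0, 0, 0). Equivalently it is h_{221} for the auxiliary sequence (h_n) obeying the same recurrence with h_3 = 1 and h_i = 0 for 0 ≤ i < 3:
h_4 = 966·1 + 339·0 + 637·0 + 901·0 = 966
h_5 = 966·966 + 339·1 + 637·0 + 901·0 = 170
h_6 = 966·170 + 339·966 + 637·1 + 901·0 = 948
h_7 = 966·948 + 339·170 + 637·966 + 901·1 = 466
h_8 = 966·466 + 339·948 + 637·170 + 901·966 = 578
h_9 = 966·578 + 339·466 + 637·948 + 901·170 = 228
Continuing the recurrence:
  h_10 = 203;  h_11 = 983;  h_12 = 388;  h_13 = 487;  h_14 = 466;  h_15 = 500
  h_16 = 180;  h_17 = 388;  h_18 = 727;  h_19 = 500;  h_20 = 637;  h_21 = 282
  h_22 = 850;  h_23 = 154;  h_24 = 874;  h_25 = 938;  h_26 = 919;  h_27 = 272
  h_28 = 804;  h_29 = 911;  h_30 = 659;  h_31 = 460;  h_32 = 886;  h_33 = 322
  h_34 = 829;  h_35 = 975;  h_36 = 427;  h_37 = 279;  h_38 = 377;  h_39 = 891
  h_40 = 126;  h_41 = 130;  h_42 = 953;  h_43 = 242;  h_44 = 461;  h_45 = 395
  h_46 = 832;  h_47 = 392;  h_48 = 861;  h_49 = 996;  h_50 = 254;  h_51 = 418
  h_52 = 160;  h_53 = 369;  h_54 = 741;  h_55 = 672;  h_56 = 152;  h_57 = 614
  h_58 = 841;  h_59 = 485;  h_60 = 249;  h_61 = 560;  h_62 = 973;  h_63 = 975
  h_64 = 242;  h_65 = 601;  h_66 = 83;  h_67 = 810;  h_68 = 894;  h_69 = 113
  h_70 = 31;  h_71 = 346;  h_72 = 321;  h_73 = 44;  h_74 = 92;  h_75 = 485
  h_76 = 666;  h_77 = 946;  h_78 = 794;  h_79 = 546;  h_80 = 441;  h_81 = 665
  h_82 = 543;  h_83 = 255;  h_84 = 193;  h_85 = 76;  h_86 = 474;  h_87 = 892
  h_88 = 566;  h_89 = 686;  h_90 = 331;  h_91 = 225;  h_92 = 122;  h_93 = 943
  h_94 = 423;  h_95 = 743;  h_96 = 735;  h_97 = 423;  h_98 = 715;  h_99 = 139
  h_100 = 681;  h_101 = 802;  h_102 = 851;  h_103 = 238;  h_104 = 200;  h_105 = 855
  h_106 = 932;  h_107 = 333;  h_108 = 311;  h_109 = 503;  h_110 = 528;  h_111 = 193
  h_112 = 439;  h_113 = 637;  h_114 = 682;  h_115 = 447;  h_116 = 249;  h_117 = 955
  h_118 = 161;  h_119 = 352;  h_120 = 351;  h_121 = 734;  h_122 = 644;  h_123 = 78
  h_124 = 870;  h_125 = 135;  h_126 = 865;  h_127 = 395;  h_128 = 900;  h_129 = 1005
  h_130 = 336;  h_131 = 246;  h_132 = 551;  h_133 = 726;  h_134 = 528;  h_135 = 951
  h_136 = 229;  h_137 = 385;  h_138 = 403;  h_139 = 965;  h_140 = 827;  h_141 = 187
  h_142 = 978;  h_143 = 967;  h_144 = 920;  h_145 = 96;  h_146 = 817;  h_147 = 751
  h_148 = 626;  h_149 = 153;  h_150 = 476;  h_151 = 948;  h_152 = 112;  h_153 = 871
  h_154 = 51;  h_155 = 705;  h_156 = 989;  h_157 = 690;  h_158 = 500;  h_159 = 432
  h_160 = 331;  h_161 = 847;  h_162 = 326;  h_163 = 409;  h_164 = 399;  h_165 = 565
  h_166 = 294;  h_167 = 419;  h_168 = 916;  h_169 = 877;  h_170 = 437;  h_171 = 471
  h_172 = 373;  h_173 = 367;  h_174 = 257;  h_175 = 422;  h_176 = 132;  h_177 = 124
  h_178 = 981;  h_179 = 19;  h_180 = 946;  h_181 = 120;  h_182 = 718;  h_183 = 920
  h_184 = 530;  h_185 = 962;  h_186 = 31;  h_187 = 13;  h_188 = 464;  h_189 = 197
  h_190 = 390;  h_191 = 108;  h_192 = 134;  h_193 = 709;  h_194 = 246;  h_195 = 767
  h_196 = 227;  h_197 = 439;  h_198 = 452;  h_199 = 447;  h_200 = 669;  h_201 = 38
  h_202 = 976;  h_203 = 686;  h_204 = 61;  h_205 = 988;  h_206 = 6;  h_207 = 779
  h_208 = 31;  h_209 = 444;  h_210 = 654;  h_211 = 496;  h_212 = 583;  h_213 = 158
  h_214 = 275;  h_215 = 336;  h_216 = 424;  h_217 = 524;  h_218 = 818;  h_219 = 914
h_220 = 966·914 + 339·818 + 637·524 + 901·424 = 307
h_221 = 966·307 + 339·914 + 637·818 + 901·524 = 333

333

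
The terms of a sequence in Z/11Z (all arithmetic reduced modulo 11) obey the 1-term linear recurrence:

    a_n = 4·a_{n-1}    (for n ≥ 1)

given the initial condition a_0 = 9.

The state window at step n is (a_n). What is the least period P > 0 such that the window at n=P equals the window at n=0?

n=0: window = (9)
n=1: window = (3)
n=2: window = (1)
n=3: window = (4)
n=4: window = (5)
n=5: window = (9)
window at n=5 equals window at n=0 → period = 5

5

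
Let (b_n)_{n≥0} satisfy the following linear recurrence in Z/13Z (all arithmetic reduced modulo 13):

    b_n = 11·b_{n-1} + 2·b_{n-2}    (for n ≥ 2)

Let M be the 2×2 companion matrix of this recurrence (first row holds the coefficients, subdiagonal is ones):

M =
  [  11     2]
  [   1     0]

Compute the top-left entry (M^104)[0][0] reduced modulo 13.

4

(M^104)[0][0] is the top entry after applying M 104 times to the unit state (1, 0). Equivalently it is h_{105} for the auxiliary sequence (h_n) obeying the same recurrence with h_1 = 1 and h_i = 0 for 0 ≤ i < 1:
h_2 = 11·1 + 2·0 = 11
h_3 = 11·11 + 2·1 = 6
h_4 = 11·6 + 2·11 = 10
h_5 = 11·10 + 2·6 = 5
h_6 = 11·5 + 2·10 = 10
h_7 = 11·10 + 2·5 = 3
h_8 = 11·3 + 2·10 = 1
h_9 = 11·1 + 2·3 = 4
h_10 = 11·4 + 2·1 = 7
h_11 = 11·7 + 2·4 = 7
h_12 = 11·7 + 2·7 = 0
h_13 = 11·0 + 2·7 = 1
(h_12, h_13) = (0, 1) = (h_0, h_1), so the sequence has period 12.
105 ≡ 9 (mod 12), hence h_105 = h_9 = 4.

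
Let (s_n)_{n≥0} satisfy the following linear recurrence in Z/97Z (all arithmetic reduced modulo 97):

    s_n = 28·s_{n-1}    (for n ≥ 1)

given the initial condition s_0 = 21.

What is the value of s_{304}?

s_1 = 28·21 = 6
s_2 = 28·6 = 71
s_3 = 28·71 = 48
s_4 = 28·48 = 83
s_5 = 28·83 = 93
s_6 = 28·93 = 82
s_7 = 28·82 = 65
s_8 = 28·65 = 74
s_9 = 28·74 = 35
s_10 = 28·35 = 10
s_11 = 28·10 = 86
s_12 = 28·86 = 80
s_13 = 28·80 = 9
s_14 = 28·9 = 58
s_15 = 28·58 = 72
s_16 = 28·72 = 76
s_17 = 28·76 = 91
s_18 = 28·91 = 26
s_19 = 28·26 = 49
s_20 = 28·49 = 14
s_21 = 28·14 = 4
s_22 = 28·4 = 15
s_23 = 28·15 = 32
s_24 = 28·32 = 23
s_25 = 28·23 = 62
s_26 = 28·62 = 87
s_27 = 28·87 = 11
s_28 = 28·11 = 17
s_29 = 28·17 = 88
s_30 = 28·88 = 39
s_31 = 28·39 = 25
s_32 = 28·25 = 21
(s_32) = (21) = (s_0), so the sequence has period 32.
304 ≡ 16 (mod 32), hence s_304 = s_16 = 76.

76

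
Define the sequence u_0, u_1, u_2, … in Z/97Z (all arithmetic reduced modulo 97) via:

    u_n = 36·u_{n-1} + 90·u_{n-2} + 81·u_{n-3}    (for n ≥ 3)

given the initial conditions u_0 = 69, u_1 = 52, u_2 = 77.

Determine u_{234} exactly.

15

u_3 = 36·77 + 90·52 + 81·69 = 43
u_4 = 36·43 + 90·77 + 81·52 = 80
u_5 = 36·80 + 90·43 + 81·77 = 86
u_6 = 36·86 + 90·80 + 81·43 = 5
u_7 = 36·5 + 90·86 + 81·80 = 44
u_8 = 36·44 + 90·5 + 81·86 = 76
Continuing the recurrence:
  u_9 = 20;  u_10 = 66;  u_11 = 50;  u_12 = 48;  u_13 = 31;  u_14 = 77
  u_15 = 41;  u_16 = 53;  u_17 = 1;  u_18 = 76;  u_19 = 38;  u_20 = 44
  u_21 = 5;  u_22 = 40;  u_23 = 22;  u_24 = 44;  u_25 = 14;  u_26 = 38
  u_27 = 81;  u_28 = 1;  u_29 = 25;  u_30 = 82;  u_31 = 45;  u_32 = 64
  u_33 = 95;  u_34 = 21;  u_35 = 37;  u_36 = 53;  u_37 = 52;  u_38 = 36
  u_39 = 84;  u_40 = 0;  u_41 = 0;  u_42 = 14;  u_43 = 19;  u_44 = 4
  u_45 = 78;  u_46 = 51;  u_47 = 62;  u_48 = 45;  u_49 = 79;  u_50 = 82
  u_51 = 30;  u_52 = 18;  u_53 = 96;  u_54 = 37;  u_55 = 81;  u_56 = 54
  u_57 = 9;  u_58 = 8;  u_59 = 40;  u_60 = 76;  u_61 = 0;  u_62 = 89
  u_63 = 48;  u_64 = 38;  u_65 = 93;  u_66 = 83;  u_67 = 80;  u_68 = 35
  u_69 = 51;  u_70 = 20;  u_71 = 94;  u_72 = 3;  u_73 = 3;  u_74 = 38
  u_75 = 38;  u_76 = 84;  u_77 = 16;  u_78 = 59;  u_79 = 86;  u_80 = 2
  u_81 = 78;  u_82 = 60;  u_83 = 30;  u_84 = 91;  u_85 = 69;  u_86 = 9
  u_87 = 34;  u_88 = 57;  u_89 = 21;  u_90 = 7;  u_91 = 66;  u_92 = 51
  u_93 = 1;  u_94 = 78;  u_95 = 45;  u_96 = 88;  u_97 = 53;  u_98 = 87
  u_99 = 92;  u_100 = 12;  u_101 = 45;  u_102 = 64;  u_103 = 51;  u_104 = 86
  u_105 = 66;  u_106 = 85;  u_107 = 58;  u_108 = 49;  u_109 = 95;  u_110 = 15
  u_111 = 61;  u_112 = 86;  u_113 = 4;  u_114 = 21;  u_115 = 31;  u_116 = 32
  u_117 = 17;  u_118 = 86;  u_119 = 40;  u_120 = 81;  u_121 = 96;  u_122 = 18
  u_123 = 38;  u_124 = 94;  u_125 = 17;  u_126 = 25;  u_127 = 53;  u_128 = 6
  u_129 = 27;  u_130 = 82;  u_131 = 48;  u_132 = 43;  u_133 = 94;  u_134 = 84
  u_135 = 29;  u_136 = 19;  u_137 = 10;  u_138 = 54;  u_139 = 18;  u_140 = 13
  u_141 = 60;  u_142 = 35;  u_143 = 50;  u_144 = 13;  u_145 = 43;  u_146 = 75
  u_147 = 57;  u_148 = 63;  u_149 = 87;  u_150 = 33;  u_151 = 56;  u_152 = 5
  u_153 = 36;  u_154 = 74;  u_155 = 4;  u_156 = 20;  u_157 = 90;  u_158 = 29
  u_159 = 94;  u_160 = 92;  u_161 = 56;  u_162 = 62;  u_163 = 77;  u_164 = 84
  u_165 = 38;  u_166 = 33;  u_167 = 63;  u_168 = 71;  u_169 = 35;  u_170 = 46
  u_171 = 81;  u_172 = 94;  u_173 = 44;  u_174 = 18;  u_175 = 0;  u_176 = 43
  u_177 = 96;  u_178 = 51;  u_179 = 88;  u_180 = 14;  u_181 = 42;  u_182 = 6
  u_183 = 86;  u_184 = 54;  u_185 = 82;  u_186 = 34;  u_187 = 77;  u_188 = 58
  u_189 = 35;  u_190 = 10;  u_191 = 60;  u_192 = 75;  u_193 = 83;  u_194 = 48
  u_195 = 44;  u_196 = 17;  u_197 = 21;  u_198 = 30;  u_199 = 79;  u_200 = 67
  u_201 = 21;  u_202 = 90;  u_203 = 81;  u_204 = 10;  u_205 = 2;  u_206 = 64
  u_207 = 93;  u_208 = 55;  u_209 = 14;  u_210 = 86;  u_211 = 81;  u_212 = 53
  u_213 = 62;  u_214 = 80;  u_215 = 46;  u_216 = 7;  u_217 = 8;  u_218 = 85
  u_219 = 79;  u_220 = 84;  u_221 = 44;  u_222 = 23;  u_223 = 49;  u_224 = 26
  u_225 = 31;  u_226 = 53;  u_227 = 14;  u_228 = 25;  u_229 = 51;  u_230 = 79
  u_231 = 50;  u_232 = 43
u_233 = 36·43 + 90·50 + 81·79 = 31
u_234 = 36·31 + 90·43 + 81·50 = 15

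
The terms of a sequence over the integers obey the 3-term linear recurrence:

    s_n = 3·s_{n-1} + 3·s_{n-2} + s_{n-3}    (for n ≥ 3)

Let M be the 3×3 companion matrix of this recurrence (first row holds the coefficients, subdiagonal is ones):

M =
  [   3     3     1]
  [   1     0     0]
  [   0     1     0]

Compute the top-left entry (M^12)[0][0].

8496757

(M^12)[0][0] is the top entry after applying M 12 times to the unit state (1, 0, 0). Equivalently it is h_{14} for the auxiliary sequence (h_n) obeying the same recurrence with h_2 = 1 and h_i = 0 for 0 ≤ i < 2:
h_3 = 3·1 + 3·0 + 1·0 = 3
h_4 = 3·3 + 3·1 + 1·0 = 12
h_5 = 3·12 + 3·3 + 1·1 = 46
h_6 = 3·46 + 3·12 + 1·3 = 177
h_7 = 3·177 + 3·46 + 1·12 = 681
h_8 = 3·681 + 3·177 + 1·46 = 2620
h_9 = 3·2620 + 3·681 + 1·177 = 10080
h_10 = 3·10080 + 3·2620 + 1·681 = 38781
h_11 = 3·38781 + 3·10080 + 1·2620 = 149203
h_12 = 3·149203 + 3·38781 + 1·10080 = 574032
h_13 = 3·574032 + 3·149203 + 1·38781 = 2208486
h_14 = 3·2208486 + 3·574032 + 1·149203 = 8496757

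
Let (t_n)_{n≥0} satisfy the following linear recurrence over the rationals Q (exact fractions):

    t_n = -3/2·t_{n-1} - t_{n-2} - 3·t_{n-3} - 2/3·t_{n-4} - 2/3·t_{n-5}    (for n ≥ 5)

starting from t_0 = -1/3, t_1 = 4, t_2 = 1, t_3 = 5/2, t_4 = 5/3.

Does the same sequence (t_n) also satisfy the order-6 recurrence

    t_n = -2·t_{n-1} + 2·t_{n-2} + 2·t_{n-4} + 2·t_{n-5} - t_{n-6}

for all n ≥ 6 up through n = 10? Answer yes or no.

no

Terms t_0..t_10: -1/3, 4, 1, 5/2, 5/3, -94/9, 19/6, -59/36, 2005/72, -18913/432, 41119/864
n=6: candidate gives 311/9, actual t_6 = 19/6 ✗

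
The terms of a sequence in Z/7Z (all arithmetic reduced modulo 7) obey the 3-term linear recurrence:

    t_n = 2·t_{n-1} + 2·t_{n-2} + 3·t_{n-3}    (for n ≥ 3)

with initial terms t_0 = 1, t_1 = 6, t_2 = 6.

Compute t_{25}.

6

t_3 = 2·6 + 2·6 + 3·1 = 6
t_4 = 2·6 + 2·6 + 3·6 = 0
t_5 = 2·0 + 2·6 + 3·6 = 2
t_6 = 2·2 + 2·0 + 3·6 = 1
t_7 = 2·1 + 2·2 + 3·0 = 6
t_8 = 2·6 + 2·1 + 3·2 = 6
(t_6, t_7, t_8) = (1, 6, 6) = (t_0, t_1, t_2), so the sequence has period 6.
25 ≡ 1 (mod 6), hence t_25 = t_1 = 6.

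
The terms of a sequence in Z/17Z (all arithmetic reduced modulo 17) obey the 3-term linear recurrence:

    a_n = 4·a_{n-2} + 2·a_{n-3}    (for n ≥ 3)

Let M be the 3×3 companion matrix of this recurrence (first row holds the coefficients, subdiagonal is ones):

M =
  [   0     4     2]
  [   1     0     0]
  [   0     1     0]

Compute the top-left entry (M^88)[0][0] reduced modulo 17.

16

(M^88)[0][0] is the top entry after applying M 88 times to the unit state (1, 0, 0). Equivalently it is h_{90} for the auxiliary sequence (h_n) obeying the same recurrence with h_2 = 1 and h_i = 0 for 0 ≤ i < 2:
h_3 = 0·1 + 4·0 + 2·0 = 0
h_4 = 0·0 + 4·1 + 2·0 = 4
h_5 = 0·4 + 4·0 + 2·1 = 2
h_6 = 0·2 + 4·4 + 2·0 = 16
h_7 = 0·16 + 4·2 + 2·4 = 16
h_8 = 0·16 + 4·16 + 2·2 = 0
h_9 = 0·0 + 4·16 + 2·16 = 11
h_10 = 0·11 + 4·0 + 2·16 = 15
h_11 = 0·15 + 4·11 + 2·0 = 10
h_12 = 0·10 + 4·15 + 2·11 = 14
h_13 = 0·14 + 4·10 + 2·15 = 2
h_14 = 0·2 + 4·14 + 2·10 = 8
h_15 = 0·8 + 4·2 + 2·14 = 2
h_16 = 0·2 + 4·8 + 2·2 = 2
h_17 = 0·2 + 4·2 + 2·8 = 7
h_18 = 0·7 + 4·2 + 2·2 = 12
h_19 = 0·12 + 4·7 + 2·2 = 15
h_20 = 0·15 + 4·12 + 2·7 = 11
h_21 = 0·11 + 4·15 + 2·12 = 16
h_22 = 0·16 + 4·11 + 2·15 = 6
h_23 = 0·6 + 4·16 + 2·11 = 1
h_24 = 0·1 + 4·6 + 2·16 = 5
h_25 = 0·5 + 4·1 + 2·6 = 16
h_26 = 0·16 + 4·5 + 2·1 = 5
h_27 = 0·5 + 4·16 + 2·5 = 6
h_28 = 0·6 + 4·5 + 2·16 = 1
h_29 = 0·1 + 4·6 + 2·5 = 0
h_30 = 0·0 + 4·1 + 2·6 = 16
h_31 = 0·16 + 4·0 + 2·1 = 2
h_32 = 0·2 + 4·16 + 2·0 = 13
h_33 = 0·13 + 4·2 + 2·16 = 6
h_34 = 0·6 + 4·13 + 2·2 = 5
h_35 = 0·5 + 4·6 + 2·13 = 16
h_36 = 0·16 + 4·5 + 2·6 = 15
h_37 = 0·15 + 4·16 + 2·5 = 6
h_38 = 0·6 + 4·15 + 2·16 = 7
h_39 = 0·7 + 4·6 + 2·15 = 3
h_40 = 0·3 + 4·7 + 2·6 = 6
h_41 = 0·6 + 4·3 + 2·7 = 9
h_42 = 0·9 + 4·6 + 2·3 = 13
h_43 = 0·13 + 4·9 + 2·6 = 14
h_44 = 0·14 + 4·13 + 2·9 = 2
h_45 = 0·2 + 4·14 + 2·13 = 14
h_46 = 0·14 + 4·2 + 2·14 = 2
h_47 = 0·2 + 4·14 + 2·2 = 9
h_48 = 0·9 + 4·2 + 2·14 = 2
h_49 = 0·2 + 4·9 + 2·2 = 6
h_50 = 0·6 + 4·2 + 2·9 = 9
h_51 = 0·9 + 4·6 + 2·2 = 11
h_52 = 0·11 + 4·9 + 2·6 = 14
h_53 = 0·14 + 4·11 + 2·9 = 11
h_54 = 0·11 + 4·14 + 2·11 = 10
h_55 = 0·10 + 4·11 + 2·14 = 4
h_56 = 0·4 + 4·10 + 2·11 = 11
h_57 = 0·11 + 4·4 + 2·10 = 2
h_58 = 0·2 + 4·11 + 2·4 = 1
h_59 = 0·1 + 4·2 + 2·11 = 13
h_60 = 0·13 + 4·1 + 2·2 = 8
h_61 = 0·8 + 4·13 + 2·1 = 3
h_62 = 0·3 + 4·8 + 2·13 = 7
h_63 = 0·7 + 4·3 + 2·8 = 11
h_64 = 0·11 + 4·7 + 2·3 = 0
h_65 = 0·0 + 4·11 + 2·7 = 7
h_66 = 0·7 + 4·0 + 2·11 = 5
h_67 = 0·5 + 4·7 + 2·0 = 11
h_68 = 0·11 + 4·5 + 2·7 = 0
h_69 = 0·0 + 4·11 + 2·5 = 3
h_70 = 0·3 + 4·0 + 2·11 = 5
h_71 = 0·5 + 4·3 + 2·0 = 12
h_72 = 0·12 + 4·5 + 2·3 = 9
h_73 = 0·9 + 4·12 + 2·5 = 7
h_74 = 0·7 + 4·9 + 2·12 = 9
h_75 = 0·9 + 4·7 + 2·9 = 12
h_76 = 0·12 + 4·9 + 2·7 = 16
h_77 = 0·16 + 4·12 + 2·9 = 15
h_78 = 0·15 + 4·16 + 2·12 = 3
h_79 = 0·3 + 4·15 + 2·16 = 7
h_80 = 0·7 + 4·3 + 2·15 = 8
h_81 = 0·8 + 4·7 + 2·3 = 0
h_82 = 0·0 + 4·8 + 2·7 = 12
h_83 = 0·12 + 4·0 + 2·8 = 16
h_84 = 0·16 + 4·12 + 2·0 = 14
h_85 = 0·14 + 4·16 + 2·12 = 3
h_86 = 0·3 + 4·14 + 2·16 = 3
h_87 = 0·3 + 4·3 + 2·14 = 6
h_88 = 0·6 + 4·3 + 2·3 = 1
h_89 = 0·1 + 4·6 + 2·3 = 13
h_90 = 0·13 + 4·1 + 2·6 = 16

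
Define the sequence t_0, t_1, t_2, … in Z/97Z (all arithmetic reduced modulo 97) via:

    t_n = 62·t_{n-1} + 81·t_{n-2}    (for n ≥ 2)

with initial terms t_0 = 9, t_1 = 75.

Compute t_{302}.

t_2 = 62·75 + 81·9 = 44
t_3 = 62·44 + 81·75 = 73
t_4 = 62·73 + 81·44 = 39
t_5 = 62·39 + 81·73 = 86
t_6 = 62·86 + 81·39 = 52
t_7 = 62·52 + 81·86 = 5
t_8 = 62·5 + 81·52 = 60
t_9 = 62·60 + 81·5 = 51
t_10 = 62·51 + 81·60 = 68
t_11 = 62·68 + 81·51 = 5
t_12 = 62·5 + 81·68 = 95
t_13 = 62·95 + 81·5 = 87
t_14 = 62·87 + 81·95 = 91
t_15 = 62·91 + 81·87 = 79
t_16 = 62·79 + 81·91 = 47
t_17 = 62·47 + 81·79 = 1
t_18 = 62·1 + 81·47 = 86
t_19 = 62·86 + 81·1 = 78
t_20 = 62·78 + 81·86 = 65
t_21 = 62·65 + 81·78 = 66
t_22 = 62·66 + 81·65 = 45
t_23 = 62·45 + 81·66 = 85
t_24 = 62·85 + 81·45 = 88
t_25 = 62·88 + 81·85 = 22
t_26 = 62·22 + 81·88 = 53
t_27 = 62·53 + 81·22 = 24
t_28 = 62·24 + 81·53 = 58
t_29 = 62·58 + 81·24 = 11
t_30 = 62·11 + 81·58 = 45
t_31 = 62·45 + 81·11 = 92
t_32 = 62·92 + 81·45 = 37
t_33 = 62·37 + 81·92 = 46
t_34 = 62·46 + 81·37 = 29
t_35 = 62·29 + 81·46 = 92
t_36 = 62·92 + 81·29 = 2
t_37 = 62·2 + 81·92 = 10
t_38 = 62·10 + 81·2 = 6
t_39 = 62·6 + 81·10 = 18
t_40 = 62·18 + 81·6 = 50
t_41 = 62·50 + 81·18 = 96
t_42 = 62·96 + 81·50 = 11
t_43 = 62·11 + 81·96 = 19
t_44 = 62·19 + 81·11 = 32
t_45 = 62·32 + 81·19 = 31
t_46 = 62·31 + 81·32 = 52
t_47 = 62·52 + 81·31 = 12
t_48 = 62·12 + 81·52 = 9
t_49 = 62·9 + 81·12 = 75
(t_48, t_49) = (9, 75) = (t_0, t_1), so the sequence has period 48.
302 ≡ 14 (mod 48), hence t_302 = t_14 = 91.

91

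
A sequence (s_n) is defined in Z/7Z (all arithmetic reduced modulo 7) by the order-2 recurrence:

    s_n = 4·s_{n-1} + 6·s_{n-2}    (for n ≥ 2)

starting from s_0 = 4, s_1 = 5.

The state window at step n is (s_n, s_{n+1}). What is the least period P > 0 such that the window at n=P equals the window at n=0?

n=0: window = (4, 5)
n=1: window = (5, 2)
n=2: window = (2, 3)
n=3: window = (3, 3)
n=4: window = (3, 2)
n=5: window = (2, 5)
n=6: window = (5, 4)
n=7: window = (4, 4)
n=8: window = (4, 5)
window at n=8 equals window at n=0 → period = 8

8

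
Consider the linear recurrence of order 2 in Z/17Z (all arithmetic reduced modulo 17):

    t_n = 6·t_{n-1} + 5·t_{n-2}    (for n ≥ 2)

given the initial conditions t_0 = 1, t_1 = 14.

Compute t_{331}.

9

t_2 = 6·14 + 5·1 = 4
t_3 = 6·4 + 5·14 = 9
t_4 = 6·9 + 5·4 = 6
t_5 = 6·6 + 5·9 = 13
t_6 = 6·13 + 5·6 = 6
t_7 = 6·6 + 5·13 = 16
t_8 = 6·16 + 5·6 = 7
t_9 = 6·7 + 5·16 = 3
t_10 = 6·3 + 5·7 = 2
t_11 = 6·2 + 5·3 = 10
t_12 = 6·10 + 5·2 = 2
t_13 = 6·2 + 5·10 = 11
t_14 = 6·11 + 5·2 = 8
t_15 = 6·8 + 5·11 = 1
t_16 = 6·1 + 5·8 = 12
t_17 = 6·12 + 5·1 = 9
t_18 = 6·9 + 5·12 = 12
t_19 = 6·12 + 5·9 = 15
t_20 = 6·15 + 5·12 = 14
t_21 = 6·14 + 5·15 = 6
t_22 = 6·6 + 5·14 = 4
t_23 = 6·4 + 5·6 = 3
t_24 = 6·3 + 5·4 = 4
t_25 = 6·4 + 5·3 = 5
t_26 = 6·5 + 5·4 = 16
t_27 = 6·16 + 5·5 = 2
t_28 = 6·2 + 5·16 = 7
t_29 = 6·7 + 5·2 = 1
t_30 = 6·1 + 5·7 = 7
t_31 = 6·7 + 5·1 = 13
t_32 = 6·13 + 5·7 = 11
t_33 = 6·11 + 5·13 = 12
t_34 = 6·12 + 5·11 = 8
t_35 = 6·8 + 5·12 = 6
t_36 = 6·6 + 5·8 = 8
t_37 = 6·8 + 5·6 = 10
t_38 = 6·10 + 5·8 = 15
t_39 = 6·15 + 5·10 = 4
t_40 = 6·4 + 5·15 = 14
t_41 = 6·14 + 5·4 = 2
t_42 = 6·2 + 5·14 = 14
t_43 = 6·14 + 5·2 = 9
t_44 = 6·9 + 5·14 = 5
t_45 = 6·5 + 5·9 = 7
t_46 = 6·7 + 5·5 = 16
t_47 = 6·16 + 5·7 = 12
t_48 = 6·12 + 5·16 = 16
t_49 = 6·16 + 5·12 = 3
t_50 = 6·3 + 5·16 = 13
t_51 = 6·13 + 5·3 = 8
t_52 = 6·8 + 5·13 = 11
t_53 = 6·11 + 5·8 = 4
t_54 = 6·4 + 5·11 = 11
t_55 = 6·11 + 5·4 = 1
t_56 = 6·1 + 5·11 = 10
t_57 = 6·10 + 5·1 = 14
t_58 = 6·14 + 5·10 = 15
t_59 = 6·15 + 5·14 = 7
t_60 = 6·7 + 5·15 = 15
t_61 = 6·15 + 5·7 = 6
t_62 = 6·6 + 5·15 = 9
t_63 = 6·9 + 5·6 = 16
t_64 = 6·16 + 5·9 = 5
t_65 = 6·5 + 5·16 = 8
t_66 = 6·8 + 5·5 = 5
t_67 = 6·5 + 5·8 = 2
t_68 = 6·2 + 5·5 = 3
t_69 = 6·3 + 5·2 = 11
t_70 = 6·11 + 5·3 = 13
t_71 = 6·13 + 5·11 = 14
t_72 = 6·14 + 5·13 = 13
t_73 = 6·13 + 5·14 = 12
t_74 = 6·12 + 5·13 = 1
t_75 = 6·1 + 5·12 = 15
t_76 = 6·15 + 5·1 = 10
t_77 = 6·10 + 5·15 = 16
t_78 = 6·16 + 5·10 = 10
t_79 = 6·10 + 5·16 = 4
t_80 = 6·4 + 5·10 = 6
t_81 = 6·6 + 5·4 = 5
t_82 = 6·5 + 5·6 = 9
t_83 = 6·9 + 5·5 = 11
t_84 = 6·11 + 5·9 = 9
t_85 = 6·9 + 5·11 = 7
t_86 = 6·7 + 5·9 = 2
t_87 = 6·2 + 5·7 = 13
t_88 = 6·13 + 5·2 = 3
t_89 = 6·3 + 5·13 = 15
t_90 = 6·15 + 5·3 = 3
t_91 = 6·3 + 5·15 = 8
t_92 = 6·8 + 5·3 = 12
t_93 = 6·12 + 5·8 = 10
t_94 = 6·10 + 5·12 = 1
t_95 = 6·1 + 5·10 = 5
t_96 = 6·5 + 5·1 = 1
t_97 = 6·1 + 5·5 = 14
(t_96, t_97) = (1, 14) = (t_0, t_1), so the sequence has period 96.
331 ≡ 43 (mod 96), hence t_331 = t_43 = 9.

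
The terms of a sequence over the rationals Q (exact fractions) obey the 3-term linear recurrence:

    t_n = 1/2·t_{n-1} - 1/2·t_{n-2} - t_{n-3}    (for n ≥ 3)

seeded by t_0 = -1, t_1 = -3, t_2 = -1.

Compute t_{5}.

9/4

t_3 = 1/2·-1 + -1/2·-3 + -1·-1 = 2
t_4 = 1/2·2 + -1/2·-1 + -1·-3 = 9/2
t_5 = 1/2·9/2 + -1/2·2 + -1·-1 = 9/4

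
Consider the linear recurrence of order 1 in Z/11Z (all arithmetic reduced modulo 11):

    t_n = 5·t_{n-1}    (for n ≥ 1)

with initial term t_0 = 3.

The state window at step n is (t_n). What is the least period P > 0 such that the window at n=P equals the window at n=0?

n=0: window = (3)
n=1: window = (4)
n=2: window = (9)
n=3: window = (1)
n=4: window = (5)
n=5: window = (3)
window at n=5 equals window at n=0 → period = 5

5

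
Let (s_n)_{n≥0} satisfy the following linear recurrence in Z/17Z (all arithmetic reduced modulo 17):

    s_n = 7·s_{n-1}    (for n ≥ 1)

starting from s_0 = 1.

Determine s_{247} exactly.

12

s_1 = 7·1 = 7
s_2 = 7·7 = 15
s_3 = 7·15 = 3
s_4 = 7·3 = 4
s_5 = 7·4 = 11
s_6 = 7·11 = 9
s_7 = 7·9 = 12
s_8 = 7·12 = 16
s_9 = 7·16 = 10
s_10 = 7·10 = 2
s_11 = 7·2 = 14
s_12 = 7·14 = 13
s_13 = 7·13 = 6
s_14 = 7·6 = 8
s_15 = 7·8 = 5
s_16 = 7·5 = 1
(s_16) = (1) = (s_0), so the sequence has period 16.
247 ≡ 7 (mod 16), hence s_247 = s_7 = 12.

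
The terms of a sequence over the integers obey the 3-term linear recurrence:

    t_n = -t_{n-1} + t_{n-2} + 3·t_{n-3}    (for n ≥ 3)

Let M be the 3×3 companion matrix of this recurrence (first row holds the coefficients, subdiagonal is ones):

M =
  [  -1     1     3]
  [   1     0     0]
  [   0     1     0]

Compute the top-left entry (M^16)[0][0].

(M^16)[0][0] is the top entry after applying M 16 times to the unit state (1, 0, 0). Equivalently it is h_{18} for the auxiliary sequence (h_n) obeying the same recurrence with h_2 = 1 and h_i = 0 for 0 ≤ i < 2:
h_3 = -1·1 + 1·0 + 3·0 = -1
h_4 = -1·-1 + 1·1 + 3·0 = 2
h_5 = -1·2 + 1·-1 + 3·1 = 0
h_6 = -1·0 + 1·2 + 3·-1 = -1
h_7 = -1·-1 + 1·0 + 3·2 = 7
h_8 = -1·7 + 1·-1 + 3·0 = -8
h_9 = -1·-8 + 1·7 + 3·-1 = 12
h_10 = -1·12 + 1·-8 + 3·7 = 1
h_11 = -1·1 + 1·12 + 3·-8 = -13
h_12 = -1·-13 + 1·1 + 3·12 = 50
h_13 = -1·50 + 1·-13 + 3·1 = -60
h_14 = -1·-60 + 1·50 + 3·-13 = 71
h_15 = -1·71 + 1·-60 + 3·50 = 19
h_16 = -1·19 + 1·71 + 3·-60 = -128
h_17 = -1·-128 + 1·19 + 3·71 = 360
h_18 = -1·360 + 1·-128 + 3·19 = -431

-431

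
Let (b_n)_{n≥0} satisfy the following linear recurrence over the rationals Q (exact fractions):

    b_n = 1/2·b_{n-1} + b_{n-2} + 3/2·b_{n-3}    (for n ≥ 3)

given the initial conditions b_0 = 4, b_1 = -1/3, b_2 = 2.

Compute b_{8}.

5173/96

b_3 = 1/2·2 + 1·-1/3 + 3/2·4 = 20/3
b_4 = 1/2·20/3 + 1·2 + 3/2·-1/3 = 29/6
b_5 = 1/2·29/6 + 1·20/3 + 3/2·2 = 145/12
b_6 = 1/2·145/12 + 1·29/6 + 3/2·20/3 = 167/8
b_7 = 1/2·167/8 + 1·145/12 + 3/2·29/6 = 1429/48
b_8 = 1/2·1429/48 + 1·167/8 + 3/2·145/12 = 5173/96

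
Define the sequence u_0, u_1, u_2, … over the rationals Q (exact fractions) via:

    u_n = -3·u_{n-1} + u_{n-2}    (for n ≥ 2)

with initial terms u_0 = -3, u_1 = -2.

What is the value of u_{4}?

36

u_2 = -3·-2 + 1·-3 = 3
u_3 = -3·3 + 1·-2 = -11
u_4 = -3·-11 + 1·3 = 36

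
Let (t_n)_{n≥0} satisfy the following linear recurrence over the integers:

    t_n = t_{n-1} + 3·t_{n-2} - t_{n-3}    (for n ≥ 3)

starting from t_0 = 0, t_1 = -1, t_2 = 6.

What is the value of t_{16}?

172824

t_3 = 1·6 + 3·-1 + -1·0 = 3
t_4 = 1·3 + 3·6 + -1·-1 = 22
t_5 = 1·22 + 3·3 + -1·6 = 25
t_6 = 1·25 + 3·22 + -1·3 = 88
t_7 = 1·88 + 3·25 + -1·22 = 141
t_8 = 1·141 + 3·88 + -1·25 = 380
t_9 = 1·380 + 3·141 + -1·88 = 715
t_10 = 1·715 + 3·380 + -1·141 = 1714
t_11 = 1·1714 + 3·715 + -1·380 = 3479
t_12 = 1·3479 + 3·1714 + -1·715 = 7906
t_13 = 1·7906 + 3·3479 + -1·1714 = 16629
t_14 = 1·16629 + 3·7906 + -1·3479 = 36868
t_15 = 1·36868 + 3·16629 + -1·7906 = 78849
t_16 = 1·78849 + 3·36868 + -1·16629 = 172824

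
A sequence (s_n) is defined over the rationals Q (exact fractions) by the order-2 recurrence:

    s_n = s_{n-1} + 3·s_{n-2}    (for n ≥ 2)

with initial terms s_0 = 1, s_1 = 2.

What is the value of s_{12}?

20369

s_2 = 1·2 + 3·1 = 5
s_3 = 1·5 + 3·2 = 11
s_4 = 1·11 + 3·5 = 26
s_5 = 1·26 + 3·11 = 59
s_6 = 1·59 + 3·26 = 137
s_7 = 1·137 + 3·59 = 314
s_8 = 1·314 + 3·137 = 725
s_9 = 1·725 + 3·314 = 1667
s_10 = 1·1667 + 3·725 = 3842
s_11 = 1·3842 + 3·1667 = 8843
s_12 = 1·8843 + 3·3842 = 20369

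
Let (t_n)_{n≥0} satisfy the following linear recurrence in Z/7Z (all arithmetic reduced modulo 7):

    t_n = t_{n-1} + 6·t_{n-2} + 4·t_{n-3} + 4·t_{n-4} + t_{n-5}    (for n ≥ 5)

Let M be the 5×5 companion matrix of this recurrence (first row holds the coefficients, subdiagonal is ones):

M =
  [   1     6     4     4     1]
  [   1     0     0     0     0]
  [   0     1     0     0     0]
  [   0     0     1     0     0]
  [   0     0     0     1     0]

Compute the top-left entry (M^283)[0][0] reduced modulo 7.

1

(M^283)[0][0] is the top entry after applying M 283 times to the unit state (1, 0, 0, 0, 0). Equivalently it is h_{287} for the auxiliary sequence (h_n) obeying the same recurrence with h_4 = 1 and h_i = 0 for 0 ≤ i < 4:
h_5 = 1·1 + 6·0 + 4·0 + 4·0 + 1·0 = 1
h_6 = 1·1 + 6·1 + 4·0 + 4·0 + 1·0 = 0
h_7 = 1·0 + 6·1 + 4·1 + 4·0 + 1·0 = 3
h_8 = 1·3 + 6·0 + 4·1 + 4·1 + 1·0 = 4
h_9 = 1·4 + 6·3 + 4·0 + 4·1 + 1·1 = 6
h_10 = 1·6 + 6·4 + 4·3 + 4·0 + 1·1 = 1
h_11 = 1·1 + 6·6 + 4·4 + 4·3 + 1·0 = 2
h_12 = 1·2 + 6·1 + 4·6 + 4·4 + 1·3 = 2
h_13 = 1·2 + 6·2 + 4·1 + 4·6 + 1·4 = 4
h_14 = 1·4 + 6·2 + 4·2 + 4·1 + 1·6 = 6
h_15 = 1·6 + 6·4 + 4·2 + 4·2 + 1·1 = 5
h_16 = 1·5 + 6·6 + 4·4 + 4·2 + 1·2 = 4
h_17 = 1·4 + 6·5 + 4·6 + 4·4 + 1·2 = 6
h_18 = 1·6 + 6·4 + 4·5 + 4·6 + 1·4 = 1
h_19 = 1·1 + 6·6 + 4·4 + 4·5 + 1·6 = 2
h_20 = 1·2 + 6·1 + 4·6 + 4·4 + 1·5 = 4
h_21 = 1·4 + 6·2 + 4·1 + 4·6 + 1·4 = 6
h_22 = 1·6 + 6·4 + 4·2 + 4·1 + 1·6 = 6
h_23 = 1·6 + 6·6 + 4·4 + 4·2 + 1·1 = 4
h_24 = 1·4 + 6·6 + 4·6 + 4·4 + 1·2 = 5
h_25 = 1·5 + 6·4 + 4·6 + 4·6 + 1·4 = 4
h_26 = 1·4 + 6·5 + 4·4 + 4·6 + 1·6 = 3
h_27 = 1·3 + 6·4 + 4·5 + 4·4 + 1·6 = 6
h_28 = 1·6 + 6·3 + 4·4 + 4·5 + 1·4 = 1
h_29 = 1·1 + 6·6 + 4·3 + 4·4 + 1·5 = 0
h_30 = 1·0 + 6·1 + 4·6 + 4·3 + 1·4 = 4
h_31 = 1·4 + 6·0 + 4·1 + 4·6 + 1·3 = 0
h_32 = 1·0 + 6·4 + 4·0 + 4·1 + 1·6 = 6
h_33 = 1·6 + 6·0 + 4·4 + 4·0 + 1·1 = 2
h_34 = 1·2 + 6·6 + 4·0 + 4·4 + 1·0 = 5
h_35 = 1·5 + 6·2 + 4·6 + 4·0 + 1·4 = 3
h_36 = 1·3 + 6·5 + 4·2 + 4·6 + 1·0 = 2
h_37 = 1·2 + 6·3 + 4·5 + 4·2 + 1·6 = 5
h_38 = 1·5 + 6·2 + 4·3 + 4·5 + 1·2 = 2
h_39 = 1·2 + 6·5 + 4·2 + 4·3 + 1·5 = 1
h_40 = 1·1 + 6·2 + 4·5 + 4·2 + 1·3 = 2
h_41 = 1·2 + 6·1 + 4·2 + 4·5 + 1·2 = 3
h_42 = 1·3 + 6·2 + 4·1 + 4·2 + 1·5 = 4
h_43 = 1·4 + 6·3 + 4·2 + 4·1 + 1·2 = 1
h_44 = 1·1 + 6·4 + 4·3 + 4·2 + 1·1 = 4
h_45 = 1·4 + 6·1 + 4·4 + 4·3 + 1·2 = 5
h_46 = 1·5 + 6·4 + 4·1 + 4·4 + 1·3 = 3
h_47 = 1·3 + 6·5 + 4·4 + 4·1 + 1·4 = 1
h_48 = 1·1 + 6·3 + 4·5 + 4·4 + 1·1 = 0
h_49 = 1·0 + 6·1 + 4·3 + 4·5 + 1·4 = 0
h_50 = 1·0 + 6·0 + 4·1 + 4·3 + 1·5 = 0
h_51 = 1·0 + 6·0 + 4·0 + 4·1 + 1·3 = 0
h_52 = 1·0 + 6·0 + 4·0 + 4·0 + 1·1 = 1
(h_48, h_49, h_50, h_51, h_52) = (0, 0, 0, 0, 1) = (h_0, h_1, h_2, h_3, h_4), so the sequence has period 48.
287 ≡ 47 (mod 48), hence h_287 = h_47 = 1.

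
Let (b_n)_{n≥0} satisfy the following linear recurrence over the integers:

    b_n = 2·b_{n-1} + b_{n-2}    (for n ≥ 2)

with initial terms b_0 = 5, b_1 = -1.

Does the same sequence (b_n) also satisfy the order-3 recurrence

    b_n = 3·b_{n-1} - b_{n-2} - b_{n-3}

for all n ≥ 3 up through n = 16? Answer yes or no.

yes

Terms b_0..b_16: 5, -1, 3, 5, 13, 31, 75, 181, 437, 1055, 2547, 6149, 14845, 35839, 86523, 208885, 504293
n=3: candidate gives 5, actual b_3 = 5 ✓
n=4: candidate gives 13, actual b_4 = 13 ✓
n=5: candidate gives 31, actual b_5 = 31 ✓
n=6: candidate gives 75, actual b_6 = 75 ✓
n=7: candidate gives 181, actual b_7 = 181 ✓
n=8: candidate gives 437, actual b_8 = 437 ✓
n=9: candidate gives 1055, actual b_9 = 1055 ✓
n=10: candidate gives 2547, actual b_10 = 2547 ✓
n=11: candidate gives 6149, actual b_11 = 6149 ✓
n=12: candidate gives 14845, actual b_12 = 14845 ✓
n=13: candidate gives 35839, actual b_13 = 35839 ✓
n=14: candidate gives 86523, actual b_14 = 86523 ✓
n=15: candidate gives 208885, actual b_15 = 208885 ✓
n=16: candidate gives 504293, actual b_16 = 504293 ✓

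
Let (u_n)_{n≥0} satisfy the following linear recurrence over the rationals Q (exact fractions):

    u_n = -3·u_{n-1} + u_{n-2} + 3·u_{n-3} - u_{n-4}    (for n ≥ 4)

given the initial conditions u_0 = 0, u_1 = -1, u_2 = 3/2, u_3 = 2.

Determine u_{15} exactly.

u_4 = -3·2 + 1·3/2 + 3·-1 + -1·0 = -15/2
u_5 = -3·-15/2 + 1·2 + 3·3/2 + -1·-1 = 30
u_6 = -3·30 + 1·-15/2 + 3·2 + -1·3/2 = -93
u_7 = -3·-93 + 1·30 + 3·-15/2 + -1·2 = 569/2
u_8 = -3·569/2 + 1·-93 + 3·30 + -1·-15/2 = -849
u_9 = -3·-849 + 1·569/2 + 3·-93 + -1·30 = 5045/2
u_10 = -3·5045/2 + 1·-849 + 3·569/2 + -1·-93 = -7470
u_11 = -3·-7470 + 1·5045/2 + 3·-849 + -1·569/2 = 22101
u_12 = -3·22101 + 1·-7470 + 3·5045/2 + -1·-849 = -130713/2
u_13 = -3·-130713/2 + 1·22101 + 3·-7470 + -1·5045/2 = 193238
u_14 = -3·193238 + 1·-130713/2 + 3·22101 + -1·-7470 = -1142595/2
u_15 = -3·-1142595/2 + 1·193238 + 3·-130713/2 + -1·22101 = 1688960

1688960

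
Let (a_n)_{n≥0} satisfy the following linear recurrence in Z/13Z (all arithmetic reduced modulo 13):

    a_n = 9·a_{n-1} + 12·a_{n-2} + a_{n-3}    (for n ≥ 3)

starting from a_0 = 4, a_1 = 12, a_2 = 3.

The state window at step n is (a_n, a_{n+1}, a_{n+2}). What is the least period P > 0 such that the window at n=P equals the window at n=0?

n=0: window = (4, 12, 3)
n=1: window = (12, 3, 6)
n=2: window = (3, 6, 11)
n=3: window = (6, 11, 5)
n=4: window = (11, 5, 1)
n=5: window = (5, 1, 2)
n=6: window = (1, 2, 9)
n=7: window = (2, 9, 2)
n=8: window = (9, 2, 11)
n=9: window = (2, 11, 2)
n=10: window = (11, 2, 9)
n=11: window = (2, 9, 12)
n=12: window = (9, 12, 10)
n=13: window = (12, 10, 9)
n=14: window = (10, 9, 5)
n=15: window = (9, 5, 7)
n=16: window = (5, 7, 2)
n=17: window = (7, 2, 3)
n=18: window = (2, 3, 6)
n=19: window = (3, 6, 1)
n=20: window = (6, 1, 6)
n=21: window = (1, 6, 7)
n=22: window = (6, 7, 6)
n=23: window = (7, 6, 1)
n=24: window = (6, 1, 10)
n=25: window = (1, 10, 4)
n=26: window = (10, 4, 1)
n=27: window = (4, 1, 2)
n=28: window = (1, 2, 8)
n=29: window = (2, 8, 6)
n=30: window = (8, 6, 9)
n=31: window = (6, 9, 5)
n=32: window = (9, 5, 3)
n=33: window = (5, 3, 5)
n=34: window = (3, 5, 8)
n=35: window = (5, 8, 5)
n=36: window = (8, 5, 3)
n=37: window = (5, 3, 4)
n=38: window = (3, 4, 12)
n=39: window = (4, 12, 3)
window at n=39 equals window at n=0 → period = 39

39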